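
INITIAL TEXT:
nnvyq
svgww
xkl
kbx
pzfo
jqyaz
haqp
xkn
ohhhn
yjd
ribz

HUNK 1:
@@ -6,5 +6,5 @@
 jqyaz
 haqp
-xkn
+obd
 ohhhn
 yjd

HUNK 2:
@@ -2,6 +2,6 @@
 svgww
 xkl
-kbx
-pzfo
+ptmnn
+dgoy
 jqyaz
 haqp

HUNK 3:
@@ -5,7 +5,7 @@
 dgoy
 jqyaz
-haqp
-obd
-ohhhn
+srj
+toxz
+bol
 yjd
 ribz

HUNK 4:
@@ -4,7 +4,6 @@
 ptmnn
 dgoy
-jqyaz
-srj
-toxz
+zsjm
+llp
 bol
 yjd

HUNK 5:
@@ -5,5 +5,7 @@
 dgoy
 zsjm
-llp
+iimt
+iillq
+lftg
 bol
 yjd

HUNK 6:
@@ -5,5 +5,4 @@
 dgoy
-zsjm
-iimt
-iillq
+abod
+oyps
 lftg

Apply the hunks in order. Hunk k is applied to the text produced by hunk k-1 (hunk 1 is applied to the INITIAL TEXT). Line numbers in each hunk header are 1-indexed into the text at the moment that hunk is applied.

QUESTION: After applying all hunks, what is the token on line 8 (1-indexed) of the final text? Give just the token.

Hunk 1: at line 6 remove [xkn] add [obd] -> 11 lines: nnvyq svgww xkl kbx pzfo jqyaz haqp obd ohhhn yjd ribz
Hunk 2: at line 2 remove [kbx,pzfo] add [ptmnn,dgoy] -> 11 lines: nnvyq svgww xkl ptmnn dgoy jqyaz haqp obd ohhhn yjd ribz
Hunk 3: at line 5 remove [haqp,obd,ohhhn] add [srj,toxz,bol] -> 11 lines: nnvyq svgww xkl ptmnn dgoy jqyaz srj toxz bol yjd ribz
Hunk 4: at line 4 remove [jqyaz,srj,toxz] add [zsjm,llp] -> 10 lines: nnvyq svgww xkl ptmnn dgoy zsjm llp bol yjd ribz
Hunk 5: at line 5 remove [llp] add [iimt,iillq,lftg] -> 12 lines: nnvyq svgww xkl ptmnn dgoy zsjm iimt iillq lftg bol yjd ribz
Hunk 6: at line 5 remove [zsjm,iimt,iillq] add [abod,oyps] -> 11 lines: nnvyq svgww xkl ptmnn dgoy abod oyps lftg bol yjd ribz
Final line 8: lftg

Answer: lftg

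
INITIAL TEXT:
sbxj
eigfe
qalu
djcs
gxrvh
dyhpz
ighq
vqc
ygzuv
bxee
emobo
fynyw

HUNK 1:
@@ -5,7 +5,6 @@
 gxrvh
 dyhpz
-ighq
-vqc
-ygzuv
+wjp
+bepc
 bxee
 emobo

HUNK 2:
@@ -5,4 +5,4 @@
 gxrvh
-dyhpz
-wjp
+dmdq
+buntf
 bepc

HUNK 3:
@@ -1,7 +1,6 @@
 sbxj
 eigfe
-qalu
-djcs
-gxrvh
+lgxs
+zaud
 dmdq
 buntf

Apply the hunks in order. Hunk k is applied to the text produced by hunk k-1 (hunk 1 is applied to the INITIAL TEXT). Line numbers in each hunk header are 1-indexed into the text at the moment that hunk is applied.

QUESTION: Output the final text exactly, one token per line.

Answer: sbxj
eigfe
lgxs
zaud
dmdq
buntf
bepc
bxee
emobo
fynyw

Derivation:
Hunk 1: at line 5 remove [ighq,vqc,ygzuv] add [wjp,bepc] -> 11 lines: sbxj eigfe qalu djcs gxrvh dyhpz wjp bepc bxee emobo fynyw
Hunk 2: at line 5 remove [dyhpz,wjp] add [dmdq,buntf] -> 11 lines: sbxj eigfe qalu djcs gxrvh dmdq buntf bepc bxee emobo fynyw
Hunk 3: at line 1 remove [qalu,djcs,gxrvh] add [lgxs,zaud] -> 10 lines: sbxj eigfe lgxs zaud dmdq buntf bepc bxee emobo fynyw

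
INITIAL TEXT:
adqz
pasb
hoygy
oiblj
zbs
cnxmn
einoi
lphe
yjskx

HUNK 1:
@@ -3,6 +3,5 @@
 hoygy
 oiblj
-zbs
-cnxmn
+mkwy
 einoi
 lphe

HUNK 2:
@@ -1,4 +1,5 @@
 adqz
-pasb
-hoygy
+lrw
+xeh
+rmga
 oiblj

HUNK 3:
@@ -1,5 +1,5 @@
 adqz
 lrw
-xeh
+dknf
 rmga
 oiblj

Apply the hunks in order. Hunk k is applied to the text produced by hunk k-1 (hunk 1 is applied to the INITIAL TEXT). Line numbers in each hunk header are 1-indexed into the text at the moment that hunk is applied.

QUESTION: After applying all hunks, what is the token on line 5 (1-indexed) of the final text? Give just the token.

Hunk 1: at line 3 remove [zbs,cnxmn] add [mkwy] -> 8 lines: adqz pasb hoygy oiblj mkwy einoi lphe yjskx
Hunk 2: at line 1 remove [pasb,hoygy] add [lrw,xeh,rmga] -> 9 lines: adqz lrw xeh rmga oiblj mkwy einoi lphe yjskx
Hunk 3: at line 1 remove [xeh] add [dknf] -> 9 lines: adqz lrw dknf rmga oiblj mkwy einoi lphe yjskx
Final line 5: oiblj

Answer: oiblj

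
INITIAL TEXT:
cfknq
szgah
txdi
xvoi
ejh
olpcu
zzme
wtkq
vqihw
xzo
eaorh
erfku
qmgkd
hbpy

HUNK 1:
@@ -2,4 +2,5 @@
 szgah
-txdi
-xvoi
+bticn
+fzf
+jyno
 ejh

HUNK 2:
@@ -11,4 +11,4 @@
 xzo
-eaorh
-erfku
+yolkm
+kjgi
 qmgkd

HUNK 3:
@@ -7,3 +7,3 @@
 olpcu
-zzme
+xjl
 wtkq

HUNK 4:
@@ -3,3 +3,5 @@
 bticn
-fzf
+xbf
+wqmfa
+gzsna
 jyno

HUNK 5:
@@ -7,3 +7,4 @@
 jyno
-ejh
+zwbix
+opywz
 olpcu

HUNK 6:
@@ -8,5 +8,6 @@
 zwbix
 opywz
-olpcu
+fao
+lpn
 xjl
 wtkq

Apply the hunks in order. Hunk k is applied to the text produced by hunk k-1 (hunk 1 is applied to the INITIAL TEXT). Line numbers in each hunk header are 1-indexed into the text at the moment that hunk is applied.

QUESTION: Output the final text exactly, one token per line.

Answer: cfknq
szgah
bticn
xbf
wqmfa
gzsna
jyno
zwbix
opywz
fao
lpn
xjl
wtkq
vqihw
xzo
yolkm
kjgi
qmgkd
hbpy

Derivation:
Hunk 1: at line 2 remove [txdi,xvoi] add [bticn,fzf,jyno] -> 15 lines: cfknq szgah bticn fzf jyno ejh olpcu zzme wtkq vqihw xzo eaorh erfku qmgkd hbpy
Hunk 2: at line 11 remove [eaorh,erfku] add [yolkm,kjgi] -> 15 lines: cfknq szgah bticn fzf jyno ejh olpcu zzme wtkq vqihw xzo yolkm kjgi qmgkd hbpy
Hunk 3: at line 7 remove [zzme] add [xjl] -> 15 lines: cfknq szgah bticn fzf jyno ejh olpcu xjl wtkq vqihw xzo yolkm kjgi qmgkd hbpy
Hunk 4: at line 3 remove [fzf] add [xbf,wqmfa,gzsna] -> 17 lines: cfknq szgah bticn xbf wqmfa gzsna jyno ejh olpcu xjl wtkq vqihw xzo yolkm kjgi qmgkd hbpy
Hunk 5: at line 7 remove [ejh] add [zwbix,opywz] -> 18 lines: cfknq szgah bticn xbf wqmfa gzsna jyno zwbix opywz olpcu xjl wtkq vqihw xzo yolkm kjgi qmgkd hbpy
Hunk 6: at line 8 remove [olpcu] add [fao,lpn] -> 19 lines: cfknq szgah bticn xbf wqmfa gzsna jyno zwbix opywz fao lpn xjl wtkq vqihw xzo yolkm kjgi qmgkd hbpy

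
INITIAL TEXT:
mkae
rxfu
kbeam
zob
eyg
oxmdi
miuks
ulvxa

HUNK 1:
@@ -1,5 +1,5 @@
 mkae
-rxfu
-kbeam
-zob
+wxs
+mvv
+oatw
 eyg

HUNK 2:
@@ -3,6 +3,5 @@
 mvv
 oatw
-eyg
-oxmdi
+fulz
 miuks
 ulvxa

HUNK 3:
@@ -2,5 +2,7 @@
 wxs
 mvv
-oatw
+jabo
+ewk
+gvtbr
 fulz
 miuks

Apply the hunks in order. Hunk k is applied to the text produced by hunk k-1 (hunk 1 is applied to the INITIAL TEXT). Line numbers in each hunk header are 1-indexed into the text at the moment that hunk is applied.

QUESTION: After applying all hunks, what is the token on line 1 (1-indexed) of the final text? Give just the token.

Answer: mkae

Derivation:
Hunk 1: at line 1 remove [rxfu,kbeam,zob] add [wxs,mvv,oatw] -> 8 lines: mkae wxs mvv oatw eyg oxmdi miuks ulvxa
Hunk 2: at line 3 remove [eyg,oxmdi] add [fulz] -> 7 lines: mkae wxs mvv oatw fulz miuks ulvxa
Hunk 3: at line 2 remove [oatw] add [jabo,ewk,gvtbr] -> 9 lines: mkae wxs mvv jabo ewk gvtbr fulz miuks ulvxa
Final line 1: mkae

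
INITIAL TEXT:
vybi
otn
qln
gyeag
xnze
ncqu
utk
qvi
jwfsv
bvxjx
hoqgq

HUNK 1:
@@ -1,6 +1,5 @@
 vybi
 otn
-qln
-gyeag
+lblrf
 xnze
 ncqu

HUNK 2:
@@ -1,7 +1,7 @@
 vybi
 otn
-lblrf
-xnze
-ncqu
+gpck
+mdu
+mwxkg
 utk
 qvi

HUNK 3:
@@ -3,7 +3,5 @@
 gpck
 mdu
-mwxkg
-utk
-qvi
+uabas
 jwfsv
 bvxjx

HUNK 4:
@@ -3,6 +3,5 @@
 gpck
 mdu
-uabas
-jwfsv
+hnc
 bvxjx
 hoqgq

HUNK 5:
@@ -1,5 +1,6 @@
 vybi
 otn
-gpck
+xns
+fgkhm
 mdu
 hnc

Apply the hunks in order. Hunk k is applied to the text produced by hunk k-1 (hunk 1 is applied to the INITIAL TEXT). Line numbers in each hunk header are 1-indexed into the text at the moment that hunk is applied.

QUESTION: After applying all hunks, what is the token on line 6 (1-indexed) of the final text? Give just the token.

Hunk 1: at line 1 remove [qln,gyeag] add [lblrf] -> 10 lines: vybi otn lblrf xnze ncqu utk qvi jwfsv bvxjx hoqgq
Hunk 2: at line 1 remove [lblrf,xnze,ncqu] add [gpck,mdu,mwxkg] -> 10 lines: vybi otn gpck mdu mwxkg utk qvi jwfsv bvxjx hoqgq
Hunk 3: at line 3 remove [mwxkg,utk,qvi] add [uabas] -> 8 lines: vybi otn gpck mdu uabas jwfsv bvxjx hoqgq
Hunk 4: at line 3 remove [uabas,jwfsv] add [hnc] -> 7 lines: vybi otn gpck mdu hnc bvxjx hoqgq
Hunk 5: at line 1 remove [gpck] add [xns,fgkhm] -> 8 lines: vybi otn xns fgkhm mdu hnc bvxjx hoqgq
Final line 6: hnc

Answer: hnc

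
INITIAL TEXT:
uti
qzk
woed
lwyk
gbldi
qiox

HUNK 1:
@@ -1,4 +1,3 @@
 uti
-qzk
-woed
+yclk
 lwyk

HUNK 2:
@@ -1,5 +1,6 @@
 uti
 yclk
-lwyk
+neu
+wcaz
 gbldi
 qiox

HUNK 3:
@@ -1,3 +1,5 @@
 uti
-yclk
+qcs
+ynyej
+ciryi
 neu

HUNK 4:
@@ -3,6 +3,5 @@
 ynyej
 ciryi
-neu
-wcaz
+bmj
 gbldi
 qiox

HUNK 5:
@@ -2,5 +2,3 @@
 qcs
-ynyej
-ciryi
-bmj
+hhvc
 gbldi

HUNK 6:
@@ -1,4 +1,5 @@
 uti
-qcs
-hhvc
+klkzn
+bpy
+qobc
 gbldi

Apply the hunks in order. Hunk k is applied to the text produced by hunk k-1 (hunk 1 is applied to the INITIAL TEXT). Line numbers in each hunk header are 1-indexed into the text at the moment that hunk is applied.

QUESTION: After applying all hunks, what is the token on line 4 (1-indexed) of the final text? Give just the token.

Answer: qobc

Derivation:
Hunk 1: at line 1 remove [qzk,woed] add [yclk] -> 5 lines: uti yclk lwyk gbldi qiox
Hunk 2: at line 1 remove [lwyk] add [neu,wcaz] -> 6 lines: uti yclk neu wcaz gbldi qiox
Hunk 3: at line 1 remove [yclk] add [qcs,ynyej,ciryi] -> 8 lines: uti qcs ynyej ciryi neu wcaz gbldi qiox
Hunk 4: at line 3 remove [neu,wcaz] add [bmj] -> 7 lines: uti qcs ynyej ciryi bmj gbldi qiox
Hunk 5: at line 2 remove [ynyej,ciryi,bmj] add [hhvc] -> 5 lines: uti qcs hhvc gbldi qiox
Hunk 6: at line 1 remove [qcs,hhvc] add [klkzn,bpy,qobc] -> 6 lines: uti klkzn bpy qobc gbldi qiox
Final line 4: qobc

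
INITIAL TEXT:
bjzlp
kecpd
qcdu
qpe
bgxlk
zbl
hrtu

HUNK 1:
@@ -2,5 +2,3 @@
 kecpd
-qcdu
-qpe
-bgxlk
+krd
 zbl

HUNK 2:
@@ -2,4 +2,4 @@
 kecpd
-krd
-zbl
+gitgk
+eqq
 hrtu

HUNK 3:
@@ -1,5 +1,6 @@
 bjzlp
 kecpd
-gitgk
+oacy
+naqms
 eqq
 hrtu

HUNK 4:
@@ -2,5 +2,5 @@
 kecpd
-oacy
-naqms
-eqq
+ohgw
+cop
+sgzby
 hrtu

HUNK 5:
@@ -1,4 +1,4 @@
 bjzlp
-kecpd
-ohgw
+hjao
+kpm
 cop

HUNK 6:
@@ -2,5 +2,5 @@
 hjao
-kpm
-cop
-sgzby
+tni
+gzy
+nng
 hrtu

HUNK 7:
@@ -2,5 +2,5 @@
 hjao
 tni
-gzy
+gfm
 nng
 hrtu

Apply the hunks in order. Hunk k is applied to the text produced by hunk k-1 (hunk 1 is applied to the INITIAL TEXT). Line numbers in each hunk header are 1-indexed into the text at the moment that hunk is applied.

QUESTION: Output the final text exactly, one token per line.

Answer: bjzlp
hjao
tni
gfm
nng
hrtu

Derivation:
Hunk 1: at line 2 remove [qcdu,qpe,bgxlk] add [krd] -> 5 lines: bjzlp kecpd krd zbl hrtu
Hunk 2: at line 2 remove [krd,zbl] add [gitgk,eqq] -> 5 lines: bjzlp kecpd gitgk eqq hrtu
Hunk 3: at line 1 remove [gitgk] add [oacy,naqms] -> 6 lines: bjzlp kecpd oacy naqms eqq hrtu
Hunk 4: at line 2 remove [oacy,naqms,eqq] add [ohgw,cop,sgzby] -> 6 lines: bjzlp kecpd ohgw cop sgzby hrtu
Hunk 5: at line 1 remove [kecpd,ohgw] add [hjao,kpm] -> 6 lines: bjzlp hjao kpm cop sgzby hrtu
Hunk 6: at line 2 remove [kpm,cop,sgzby] add [tni,gzy,nng] -> 6 lines: bjzlp hjao tni gzy nng hrtu
Hunk 7: at line 2 remove [gzy] add [gfm] -> 6 lines: bjzlp hjao tni gfm nng hrtu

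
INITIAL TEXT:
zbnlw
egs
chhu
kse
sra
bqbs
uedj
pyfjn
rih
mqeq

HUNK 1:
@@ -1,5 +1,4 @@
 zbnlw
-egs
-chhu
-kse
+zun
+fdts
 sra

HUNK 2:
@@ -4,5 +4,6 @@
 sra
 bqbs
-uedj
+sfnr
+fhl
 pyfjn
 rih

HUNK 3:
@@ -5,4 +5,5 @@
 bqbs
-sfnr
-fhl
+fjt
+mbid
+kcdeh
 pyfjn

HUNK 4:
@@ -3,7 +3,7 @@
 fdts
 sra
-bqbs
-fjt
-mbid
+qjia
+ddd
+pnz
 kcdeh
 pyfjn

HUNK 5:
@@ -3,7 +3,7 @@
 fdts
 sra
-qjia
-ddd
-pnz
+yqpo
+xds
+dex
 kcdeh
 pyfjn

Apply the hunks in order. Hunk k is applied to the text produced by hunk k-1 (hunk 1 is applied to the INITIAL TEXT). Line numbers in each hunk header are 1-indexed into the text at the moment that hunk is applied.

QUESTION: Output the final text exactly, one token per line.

Hunk 1: at line 1 remove [egs,chhu,kse] add [zun,fdts] -> 9 lines: zbnlw zun fdts sra bqbs uedj pyfjn rih mqeq
Hunk 2: at line 4 remove [uedj] add [sfnr,fhl] -> 10 lines: zbnlw zun fdts sra bqbs sfnr fhl pyfjn rih mqeq
Hunk 3: at line 5 remove [sfnr,fhl] add [fjt,mbid,kcdeh] -> 11 lines: zbnlw zun fdts sra bqbs fjt mbid kcdeh pyfjn rih mqeq
Hunk 4: at line 3 remove [bqbs,fjt,mbid] add [qjia,ddd,pnz] -> 11 lines: zbnlw zun fdts sra qjia ddd pnz kcdeh pyfjn rih mqeq
Hunk 5: at line 3 remove [qjia,ddd,pnz] add [yqpo,xds,dex] -> 11 lines: zbnlw zun fdts sra yqpo xds dex kcdeh pyfjn rih mqeq

Answer: zbnlw
zun
fdts
sra
yqpo
xds
dex
kcdeh
pyfjn
rih
mqeq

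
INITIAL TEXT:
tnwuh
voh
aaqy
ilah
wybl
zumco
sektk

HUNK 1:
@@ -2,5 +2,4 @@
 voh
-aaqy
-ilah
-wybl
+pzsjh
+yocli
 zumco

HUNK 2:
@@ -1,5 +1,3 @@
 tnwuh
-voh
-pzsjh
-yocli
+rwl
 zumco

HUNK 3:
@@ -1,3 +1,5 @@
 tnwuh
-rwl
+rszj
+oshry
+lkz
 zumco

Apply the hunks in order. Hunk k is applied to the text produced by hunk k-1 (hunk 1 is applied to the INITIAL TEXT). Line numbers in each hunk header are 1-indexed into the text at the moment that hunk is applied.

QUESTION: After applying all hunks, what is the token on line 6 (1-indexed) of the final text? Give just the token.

Answer: sektk

Derivation:
Hunk 1: at line 2 remove [aaqy,ilah,wybl] add [pzsjh,yocli] -> 6 lines: tnwuh voh pzsjh yocli zumco sektk
Hunk 2: at line 1 remove [voh,pzsjh,yocli] add [rwl] -> 4 lines: tnwuh rwl zumco sektk
Hunk 3: at line 1 remove [rwl] add [rszj,oshry,lkz] -> 6 lines: tnwuh rszj oshry lkz zumco sektk
Final line 6: sektk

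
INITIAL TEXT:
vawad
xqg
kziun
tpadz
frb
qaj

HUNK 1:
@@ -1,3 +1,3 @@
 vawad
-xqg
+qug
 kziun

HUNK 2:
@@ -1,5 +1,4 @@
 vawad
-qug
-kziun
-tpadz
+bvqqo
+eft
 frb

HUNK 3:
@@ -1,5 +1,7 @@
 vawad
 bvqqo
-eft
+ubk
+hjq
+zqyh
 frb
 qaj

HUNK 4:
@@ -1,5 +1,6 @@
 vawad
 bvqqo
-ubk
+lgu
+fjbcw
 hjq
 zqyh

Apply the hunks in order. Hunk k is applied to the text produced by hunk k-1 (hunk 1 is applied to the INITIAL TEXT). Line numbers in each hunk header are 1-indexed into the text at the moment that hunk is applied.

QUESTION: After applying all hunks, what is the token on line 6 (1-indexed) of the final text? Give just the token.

Hunk 1: at line 1 remove [xqg] add [qug] -> 6 lines: vawad qug kziun tpadz frb qaj
Hunk 2: at line 1 remove [qug,kziun,tpadz] add [bvqqo,eft] -> 5 lines: vawad bvqqo eft frb qaj
Hunk 3: at line 1 remove [eft] add [ubk,hjq,zqyh] -> 7 lines: vawad bvqqo ubk hjq zqyh frb qaj
Hunk 4: at line 1 remove [ubk] add [lgu,fjbcw] -> 8 lines: vawad bvqqo lgu fjbcw hjq zqyh frb qaj
Final line 6: zqyh

Answer: zqyh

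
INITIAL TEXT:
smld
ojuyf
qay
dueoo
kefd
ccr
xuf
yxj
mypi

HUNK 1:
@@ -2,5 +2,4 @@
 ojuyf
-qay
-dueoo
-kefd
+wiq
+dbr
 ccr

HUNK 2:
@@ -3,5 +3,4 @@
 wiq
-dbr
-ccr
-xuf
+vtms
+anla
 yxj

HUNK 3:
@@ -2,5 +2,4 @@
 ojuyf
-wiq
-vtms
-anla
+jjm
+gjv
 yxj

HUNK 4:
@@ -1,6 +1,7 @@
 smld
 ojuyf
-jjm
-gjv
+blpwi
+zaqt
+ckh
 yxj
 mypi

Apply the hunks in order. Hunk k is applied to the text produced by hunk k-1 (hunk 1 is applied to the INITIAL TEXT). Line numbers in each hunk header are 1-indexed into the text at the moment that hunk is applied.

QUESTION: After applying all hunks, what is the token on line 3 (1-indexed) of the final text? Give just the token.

Answer: blpwi

Derivation:
Hunk 1: at line 2 remove [qay,dueoo,kefd] add [wiq,dbr] -> 8 lines: smld ojuyf wiq dbr ccr xuf yxj mypi
Hunk 2: at line 3 remove [dbr,ccr,xuf] add [vtms,anla] -> 7 lines: smld ojuyf wiq vtms anla yxj mypi
Hunk 3: at line 2 remove [wiq,vtms,anla] add [jjm,gjv] -> 6 lines: smld ojuyf jjm gjv yxj mypi
Hunk 4: at line 1 remove [jjm,gjv] add [blpwi,zaqt,ckh] -> 7 lines: smld ojuyf blpwi zaqt ckh yxj mypi
Final line 3: blpwi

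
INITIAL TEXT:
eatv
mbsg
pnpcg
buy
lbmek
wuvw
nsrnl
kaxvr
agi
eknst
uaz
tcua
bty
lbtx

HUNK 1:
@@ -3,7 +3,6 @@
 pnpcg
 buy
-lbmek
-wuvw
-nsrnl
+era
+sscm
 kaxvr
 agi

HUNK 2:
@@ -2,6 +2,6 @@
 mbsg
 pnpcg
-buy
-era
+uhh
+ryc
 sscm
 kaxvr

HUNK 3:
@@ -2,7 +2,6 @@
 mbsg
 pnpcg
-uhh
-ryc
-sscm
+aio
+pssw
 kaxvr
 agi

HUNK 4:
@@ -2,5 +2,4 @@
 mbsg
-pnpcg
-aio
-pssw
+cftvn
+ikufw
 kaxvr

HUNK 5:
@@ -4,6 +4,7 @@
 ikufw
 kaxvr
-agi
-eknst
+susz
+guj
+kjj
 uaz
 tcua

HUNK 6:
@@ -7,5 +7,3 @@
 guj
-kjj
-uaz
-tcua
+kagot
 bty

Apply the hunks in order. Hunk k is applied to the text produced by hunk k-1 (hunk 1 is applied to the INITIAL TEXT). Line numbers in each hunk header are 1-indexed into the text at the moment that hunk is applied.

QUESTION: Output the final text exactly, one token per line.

Answer: eatv
mbsg
cftvn
ikufw
kaxvr
susz
guj
kagot
bty
lbtx

Derivation:
Hunk 1: at line 3 remove [lbmek,wuvw,nsrnl] add [era,sscm] -> 13 lines: eatv mbsg pnpcg buy era sscm kaxvr agi eknst uaz tcua bty lbtx
Hunk 2: at line 2 remove [buy,era] add [uhh,ryc] -> 13 lines: eatv mbsg pnpcg uhh ryc sscm kaxvr agi eknst uaz tcua bty lbtx
Hunk 3: at line 2 remove [uhh,ryc,sscm] add [aio,pssw] -> 12 lines: eatv mbsg pnpcg aio pssw kaxvr agi eknst uaz tcua bty lbtx
Hunk 4: at line 2 remove [pnpcg,aio,pssw] add [cftvn,ikufw] -> 11 lines: eatv mbsg cftvn ikufw kaxvr agi eknst uaz tcua bty lbtx
Hunk 5: at line 4 remove [agi,eknst] add [susz,guj,kjj] -> 12 lines: eatv mbsg cftvn ikufw kaxvr susz guj kjj uaz tcua bty lbtx
Hunk 6: at line 7 remove [kjj,uaz,tcua] add [kagot] -> 10 lines: eatv mbsg cftvn ikufw kaxvr susz guj kagot bty lbtx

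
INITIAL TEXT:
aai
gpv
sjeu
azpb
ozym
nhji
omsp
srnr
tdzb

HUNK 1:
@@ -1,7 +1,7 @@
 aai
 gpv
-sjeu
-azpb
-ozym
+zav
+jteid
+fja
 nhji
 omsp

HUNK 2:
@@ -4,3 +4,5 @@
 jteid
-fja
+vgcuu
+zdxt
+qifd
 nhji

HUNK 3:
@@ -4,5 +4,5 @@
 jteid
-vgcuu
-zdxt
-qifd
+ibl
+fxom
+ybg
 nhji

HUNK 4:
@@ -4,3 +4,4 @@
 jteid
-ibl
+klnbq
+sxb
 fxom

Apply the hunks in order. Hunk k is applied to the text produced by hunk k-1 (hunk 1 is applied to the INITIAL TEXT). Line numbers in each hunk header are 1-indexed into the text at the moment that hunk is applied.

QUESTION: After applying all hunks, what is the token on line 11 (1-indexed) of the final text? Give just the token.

Hunk 1: at line 1 remove [sjeu,azpb,ozym] add [zav,jteid,fja] -> 9 lines: aai gpv zav jteid fja nhji omsp srnr tdzb
Hunk 2: at line 4 remove [fja] add [vgcuu,zdxt,qifd] -> 11 lines: aai gpv zav jteid vgcuu zdxt qifd nhji omsp srnr tdzb
Hunk 3: at line 4 remove [vgcuu,zdxt,qifd] add [ibl,fxom,ybg] -> 11 lines: aai gpv zav jteid ibl fxom ybg nhji omsp srnr tdzb
Hunk 4: at line 4 remove [ibl] add [klnbq,sxb] -> 12 lines: aai gpv zav jteid klnbq sxb fxom ybg nhji omsp srnr tdzb
Final line 11: srnr

Answer: srnr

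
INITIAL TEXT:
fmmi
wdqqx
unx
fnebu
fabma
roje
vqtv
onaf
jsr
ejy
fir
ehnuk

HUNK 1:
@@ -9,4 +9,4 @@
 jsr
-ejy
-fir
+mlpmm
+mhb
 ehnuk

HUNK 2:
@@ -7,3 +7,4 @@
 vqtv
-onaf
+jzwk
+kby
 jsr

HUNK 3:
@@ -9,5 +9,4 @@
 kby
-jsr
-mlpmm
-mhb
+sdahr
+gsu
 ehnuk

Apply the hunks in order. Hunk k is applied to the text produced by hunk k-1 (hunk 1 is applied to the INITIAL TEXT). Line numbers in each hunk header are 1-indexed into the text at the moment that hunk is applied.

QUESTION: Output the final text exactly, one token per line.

Hunk 1: at line 9 remove [ejy,fir] add [mlpmm,mhb] -> 12 lines: fmmi wdqqx unx fnebu fabma roje vqtv onaf jsr mlpmm mhb ehnuk
Hunk 2: at line 7 remove [onaf] add [jzwk,kby] -> 13 lines: fmmi wdqqx unx fnebu fabma roje vqtv jzwk kby jsr mlpmm mhb ehnuk
Hunk 3: at line 9 remove [jsr,mlpmm,mhb] add [sdahr,gsu] -> 12 lines: fmmi wdqqx unx fnebu fabma roje vqtv jzwk kby sdahr gsu ehnuk

Answer: fmmi
wdqqx
unx
fnebu
fabma
roje
vqtv
jzwk
kby
sdahr
gsu
ehnuk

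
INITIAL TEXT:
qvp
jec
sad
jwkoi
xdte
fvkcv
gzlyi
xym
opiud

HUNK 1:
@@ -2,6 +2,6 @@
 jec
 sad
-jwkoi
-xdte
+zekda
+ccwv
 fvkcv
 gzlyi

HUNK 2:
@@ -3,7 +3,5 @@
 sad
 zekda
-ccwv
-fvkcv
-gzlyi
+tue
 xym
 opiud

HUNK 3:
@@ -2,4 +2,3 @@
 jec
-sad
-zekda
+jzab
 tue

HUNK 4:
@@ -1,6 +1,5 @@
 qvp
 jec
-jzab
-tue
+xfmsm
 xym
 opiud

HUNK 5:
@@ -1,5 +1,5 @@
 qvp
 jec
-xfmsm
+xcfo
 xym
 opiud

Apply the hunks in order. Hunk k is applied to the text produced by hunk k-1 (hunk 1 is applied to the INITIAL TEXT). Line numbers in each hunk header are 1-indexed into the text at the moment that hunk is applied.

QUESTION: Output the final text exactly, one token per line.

Answer: qvp
jec
xcfo
xym
opiud

Derivation:
Hunk 1: at line 2 remove [jwkoi,xdte] add [zekda,ccwv] -> 9 lines: qvp jec sad zekda ccwv fvkcv gzlyi xym opiud
Hunk 2: at line 3 remove [ccwv,fvkcv,gzlyi] add [tue] -> 7 lines: qvp jec sad zekda tue xym opiud
Hunk 3: at line 2 remove [sad,zekda] add [jzab] -> 6 lines: qvp jec jzab tue xym opiud
Hunk 4: at line 1 remove [jzab,tue] add [xfmsm] -> 5 lines: qvp jec xfmsm xym opiud
Hunk 5: at line 1 remove [xfmsm] add [xcfo] -> 5 lines: qvp jec xcfo xym opiud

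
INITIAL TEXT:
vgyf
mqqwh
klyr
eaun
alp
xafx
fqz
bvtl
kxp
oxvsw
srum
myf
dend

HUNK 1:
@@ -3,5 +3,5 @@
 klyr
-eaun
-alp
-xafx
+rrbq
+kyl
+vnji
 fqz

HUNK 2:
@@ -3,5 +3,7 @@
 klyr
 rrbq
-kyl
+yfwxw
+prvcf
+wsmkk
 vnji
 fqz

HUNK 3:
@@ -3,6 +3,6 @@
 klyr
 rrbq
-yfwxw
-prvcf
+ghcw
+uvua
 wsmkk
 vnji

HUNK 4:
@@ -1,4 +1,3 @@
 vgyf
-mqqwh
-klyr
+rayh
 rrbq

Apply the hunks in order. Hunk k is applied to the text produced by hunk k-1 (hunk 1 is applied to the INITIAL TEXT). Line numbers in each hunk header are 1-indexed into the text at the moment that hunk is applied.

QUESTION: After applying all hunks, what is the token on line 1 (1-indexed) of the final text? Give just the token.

Hunk 1: at line 3 remove [eaun,alp,xafx] add [rrbq,kyl,vnji] -> 13 lines: vgyf mqqwh klyr rrbq kyl vnji fqz bvtl kxp oxvsw srum myf dend
Hunk 2: at line 3 remove [kyl] add [yfwxw,prvcf,wsmkk] -> 15 lines: vgyf mqqwh klyr rrbq yfwxw prvcf wsmkk vnji fqz bvtl kxp oxvsw srum myf dend
Hunk 3: at line 3 remove [yfwxw,prvcf] add [ghcw,uvua] -> 15 lines: vgyf mqqwh klyr rrbq ghcw uvua wsmkk vnji fqz bvtl kxp oxvsw srum myf dend
Hunk 4: at line 1 remove [mqqwh,klyr] add [rayh] -> 14 lines: vgyf rayh rrbq ghcw uvua wsmkk vnji fqz bvtl kxp oxvsw srum myf dend
Final line 1: vgyf

Answer: vgyf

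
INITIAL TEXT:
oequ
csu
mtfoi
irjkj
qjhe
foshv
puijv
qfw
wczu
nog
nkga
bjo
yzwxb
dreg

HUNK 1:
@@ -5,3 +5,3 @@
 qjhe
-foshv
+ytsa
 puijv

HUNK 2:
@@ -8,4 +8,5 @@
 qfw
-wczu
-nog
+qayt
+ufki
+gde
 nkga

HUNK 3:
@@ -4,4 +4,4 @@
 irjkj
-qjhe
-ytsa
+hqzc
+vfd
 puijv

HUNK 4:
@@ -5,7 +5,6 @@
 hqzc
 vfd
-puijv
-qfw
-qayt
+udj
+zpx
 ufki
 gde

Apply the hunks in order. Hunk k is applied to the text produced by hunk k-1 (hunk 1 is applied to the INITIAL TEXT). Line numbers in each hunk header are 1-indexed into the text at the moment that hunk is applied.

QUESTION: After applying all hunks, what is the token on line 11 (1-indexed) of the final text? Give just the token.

Answer: nkga

Derivation:
Hunk 1: at line 5 remove [foshv] add [ytsa] -> 14 lines: oequ csu mtfoi irjkj qjhe ytsa puijv qfw wczu nog nkga bjo yzwxb dreg
Hunk 2: at line 8 remove [wczu,nog] add [qayt,ufki,gde] -> 15 lines: oequ csu mtfoi irjkj qjhe ytsa puijv qfw qayt ufki gde nkga bjo yzwxb dreg
Hunk 3: at line 4 remove [qjhe,ytsa] add [hqzc,vfd] -> 15 lines: oequ csu mtfoi irjkj hqzc vfd puijv qfw qayt ufki gde nkga bjo yzwxb dreg
Hunk 4: at line 5 remove [puijv,qfw,qayt] add [udj,zpx] -> 14 lines: oequ csu mtfoi irjkj hqzc vfd udj zpx ufki gde nkga bjo yzwxb dreg
Final line 11: nkga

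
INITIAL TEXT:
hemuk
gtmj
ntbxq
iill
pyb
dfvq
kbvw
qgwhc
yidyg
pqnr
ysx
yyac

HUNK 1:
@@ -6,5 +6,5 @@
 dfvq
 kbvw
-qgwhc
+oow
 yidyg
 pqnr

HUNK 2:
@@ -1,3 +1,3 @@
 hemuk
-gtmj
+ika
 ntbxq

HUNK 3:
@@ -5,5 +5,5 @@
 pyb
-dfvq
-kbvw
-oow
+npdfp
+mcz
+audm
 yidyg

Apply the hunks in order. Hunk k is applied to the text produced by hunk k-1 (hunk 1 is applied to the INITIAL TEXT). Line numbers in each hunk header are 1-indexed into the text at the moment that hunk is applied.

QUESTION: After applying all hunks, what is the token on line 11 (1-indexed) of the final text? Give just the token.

Hunk 1: at line 6 remove [qgwhc] add [oow] -> 12 lines: hemuk gtmj ntbxq iill pyb dfvq kbvw oow yidyg pqnr ysx yyac
Hunk 2: at line 1 remove [gtmj] add [ika] -> 12 lines: hemuk ika ntbxq iill pyb dfvq kbvw oow yidyg pqnr ysx yyac
Hunk 3: at line 5 remove [dfvq,kbvw,oow] add [npdfp,mcz,audm] -> 12 lines: hemuk ika ntbxq iill pyb npdfp mcz audm yidyg pqnr ysx yyac
Final line 11: ysx

Answer: ysx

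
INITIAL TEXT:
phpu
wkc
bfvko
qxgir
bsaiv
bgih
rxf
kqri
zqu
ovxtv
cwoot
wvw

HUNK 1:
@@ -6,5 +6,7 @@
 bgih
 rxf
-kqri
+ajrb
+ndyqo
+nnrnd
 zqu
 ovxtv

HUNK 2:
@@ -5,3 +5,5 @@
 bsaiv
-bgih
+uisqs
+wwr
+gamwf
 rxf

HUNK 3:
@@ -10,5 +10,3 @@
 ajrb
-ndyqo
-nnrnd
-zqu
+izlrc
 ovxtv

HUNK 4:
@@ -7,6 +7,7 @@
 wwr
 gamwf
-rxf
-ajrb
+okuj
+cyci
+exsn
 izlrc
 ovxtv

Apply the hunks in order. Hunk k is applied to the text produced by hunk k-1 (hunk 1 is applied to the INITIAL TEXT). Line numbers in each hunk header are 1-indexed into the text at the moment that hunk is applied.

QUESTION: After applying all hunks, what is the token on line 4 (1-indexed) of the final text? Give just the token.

Answer: qxgir

Derivation:
Hunk 1: at line 6 remove [kqri] add [ajrb,ndyqo,nnrnd] -> 14 lines: phpu wkc bfvko qxgir bsaiv bgih rxf ajrb ndyqo nnrnd zqu ovxtv cwoot wvw
Hunk 2: at line 5 remove [bgih] add [uisqs,wwr,gamwf] -> 16 lines: phpu wkc bfvko qxgir bsaiv uisqs wwr gamwf rxf ajrb ndyqo nnrnd zqu ovxtv cwoot wvw
Hunk 3: at line 10 remove [ndyqo,nnrnd,zqu] add [izlrc] -> 14 lines: phpu wkc bfvko qxgir bsaiv uisqs wwr gamwf rxf ajrb izlrc ovxtv cwoot wvw
Hunk 4: at line 7 remove [rxf,ajrb] add [okuj,cyci,exsn] -> 15 lines: phpu wkc bfvko qxgir bsaiv uisqs wwr gamwf okuj cyci exsn izlrc ovxtv cwoot wvw
Final line 4: qxgir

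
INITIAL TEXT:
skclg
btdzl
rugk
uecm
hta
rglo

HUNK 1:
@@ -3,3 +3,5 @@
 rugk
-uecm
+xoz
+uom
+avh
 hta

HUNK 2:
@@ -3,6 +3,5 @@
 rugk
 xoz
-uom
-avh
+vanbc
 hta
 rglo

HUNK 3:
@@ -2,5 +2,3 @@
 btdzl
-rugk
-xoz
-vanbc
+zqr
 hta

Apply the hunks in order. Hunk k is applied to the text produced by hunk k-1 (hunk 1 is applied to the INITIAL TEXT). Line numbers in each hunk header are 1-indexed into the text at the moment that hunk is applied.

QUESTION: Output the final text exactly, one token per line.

Hunk 1: at line 3 remove [uecm] add [xoz,uom,avh] -> 8 lines: skclg btdzl rugk xoz uom avh hta rglo
Hunk 2: at line 3 remove [uom,avh] add [vanbc] -> 7 lines: skclg btdzl rugk xoz vanbc hta rglo
Hunk 3: at line 2 remove [rugk,xoz,vanbc] add [zqr] -> 5 lines: skclg btdzl zqr hta rglo

Answer: skclg
btdzl
zqr
hta
rglo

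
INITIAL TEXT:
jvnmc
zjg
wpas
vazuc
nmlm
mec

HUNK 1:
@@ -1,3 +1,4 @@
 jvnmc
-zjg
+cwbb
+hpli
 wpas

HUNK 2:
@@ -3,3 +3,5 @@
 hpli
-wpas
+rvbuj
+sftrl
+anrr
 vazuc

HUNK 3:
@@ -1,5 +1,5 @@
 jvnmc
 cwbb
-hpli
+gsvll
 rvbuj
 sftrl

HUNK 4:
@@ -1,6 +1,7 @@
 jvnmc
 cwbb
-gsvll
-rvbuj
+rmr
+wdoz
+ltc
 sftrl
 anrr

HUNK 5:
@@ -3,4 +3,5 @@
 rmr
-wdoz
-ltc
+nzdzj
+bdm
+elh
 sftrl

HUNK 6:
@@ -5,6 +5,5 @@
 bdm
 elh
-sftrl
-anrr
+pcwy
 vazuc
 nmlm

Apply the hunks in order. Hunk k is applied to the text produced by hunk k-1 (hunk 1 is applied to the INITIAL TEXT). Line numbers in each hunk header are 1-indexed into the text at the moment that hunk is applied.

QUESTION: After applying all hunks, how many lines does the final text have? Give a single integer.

Answer: 10

Derivation:
Hunk 1: at line 1 remove [zjg] add [cwbb,hpli] -> 7 lines: jvnmc cwbb hpli wpas vazuc nmlm mec
Hunk 2: at line 3 remove [wpas] add [rvbuj,sftrl,anrr] -> 9 lines: jvnmc cwbb hpli rvbuj sftrl anrr vazuc nmlm mec
Hunk 3: at line 1 remove [hpli] add [gsvll] -> 9 lines: jvnmc cwbb gsvll rvbuj sftrl anrr vazuc nmlm mec
Hunk 4: at line 1 remove [gsvll,rvbuj] add [rmr,wdoz,ltc] -> 10 lines: jvnmc cwbb rmr wdoz ltc sftrl anrr vazuc nmlm mec
Hunk 5: at line 3 remove [wdoz,ltc] add [nzdzj,bdm,elh] -> 11 lines: jvnmc cwbb rmr nzdzj bdm elh sftrl anrr vazuc nmlm mec
Hunk 6: at line 5 remove [sftrl,anrr] add [pcwy] -> 10 lines: jvnmc cwbb rmr nzdzj bdm elh pcwy vazuc nmlm mec
Final line count: 10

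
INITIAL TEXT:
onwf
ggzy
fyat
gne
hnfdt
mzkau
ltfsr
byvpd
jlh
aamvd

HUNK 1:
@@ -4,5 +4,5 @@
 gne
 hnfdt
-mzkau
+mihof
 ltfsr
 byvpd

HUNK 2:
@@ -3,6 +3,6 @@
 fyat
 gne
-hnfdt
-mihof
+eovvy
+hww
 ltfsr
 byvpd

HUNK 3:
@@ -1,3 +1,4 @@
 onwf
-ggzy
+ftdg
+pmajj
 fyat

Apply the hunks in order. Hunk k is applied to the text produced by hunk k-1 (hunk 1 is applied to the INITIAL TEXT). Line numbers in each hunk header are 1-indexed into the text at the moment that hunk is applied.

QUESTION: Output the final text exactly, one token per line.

Answer: onwf
ftdg
pmajj
fyat
gne
eovvy
hww
ltfsr
byvpd
jlh
aamvd

Derivation:
Hunk 1: at line 4 remove [mzkau] add [mihof] -> 10 lines: onwf ggzy fyat gne hnfdt mihof ltfsr byvpd jlh aamvd
Hunk 2: at line 3 remove [hnfdt,mihof] add [eovvy,hww] -> 10 lines: onwf ggzy fyat gne eovvy hww ltfsr byvpd jlh aamvd
Hunk 3: at line 1 remove [ggzy] add [ftdg,pmajj] -> 11 lines: onwf ftdg pmajj fyat gne eovvy hww ltfsr byvpd jlh aamvd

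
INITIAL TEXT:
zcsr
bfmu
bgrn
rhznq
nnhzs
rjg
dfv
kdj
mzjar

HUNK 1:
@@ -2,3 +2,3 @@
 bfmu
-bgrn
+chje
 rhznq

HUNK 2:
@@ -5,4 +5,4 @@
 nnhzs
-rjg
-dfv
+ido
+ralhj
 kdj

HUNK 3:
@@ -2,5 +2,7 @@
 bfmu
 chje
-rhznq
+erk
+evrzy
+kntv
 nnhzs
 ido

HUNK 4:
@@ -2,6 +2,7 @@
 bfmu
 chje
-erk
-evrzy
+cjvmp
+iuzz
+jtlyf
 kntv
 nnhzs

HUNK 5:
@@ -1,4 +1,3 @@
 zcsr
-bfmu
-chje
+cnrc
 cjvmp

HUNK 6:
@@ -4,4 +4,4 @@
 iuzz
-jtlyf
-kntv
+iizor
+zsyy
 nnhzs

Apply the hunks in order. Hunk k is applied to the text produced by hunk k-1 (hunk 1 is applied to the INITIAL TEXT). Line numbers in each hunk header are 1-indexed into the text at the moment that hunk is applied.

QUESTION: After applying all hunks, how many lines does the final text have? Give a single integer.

Answer: 11

Derivation:
Hunk 1: at line 2 remove [bgrn] add [chje] -> 9 lines: zcsr bfmu chje rhznq nnhzs rjg dfv kdj mzjar
Hunk 2: at line 5 remove [rjg,dfv] add [ido,ralhj] -> 9 lines: zcsr bfmu chje rhznq nnhzs ido ralhj kdj mzjar
Hunk 3: at line 2 remove [rhznq] add [erk,evrzy,kntv] -> 11 lines: zcsr bfmu chje erk evrzy kntv nnhzs ido ralhj kdj mzjar
Hunk 4: at line 2 remove [erk,evrzy] add [cjvmp,iuzz,jtlyf] -> 12 lines: zcsr bfmu chje cjvmp iuzz jtlyf kntv nnhzs ido ralhj kdj mzjar
Hunk 5: at line 1 remove [bfmu,chje] add [cnrc] -> 11 lines: zcsr cnrc cjvmp iuzz jtlyf kntv nnhzs ido ralhj kdj mzjar
Hunk 6: at line 4 remove [jtlyf,kntv] add [iizor,zsyy] -> 11 lines: zcsr cnrc cjvmp iuzz iizor zsyy nnhzs ido ralhj kdj mzjar
Final line count: 11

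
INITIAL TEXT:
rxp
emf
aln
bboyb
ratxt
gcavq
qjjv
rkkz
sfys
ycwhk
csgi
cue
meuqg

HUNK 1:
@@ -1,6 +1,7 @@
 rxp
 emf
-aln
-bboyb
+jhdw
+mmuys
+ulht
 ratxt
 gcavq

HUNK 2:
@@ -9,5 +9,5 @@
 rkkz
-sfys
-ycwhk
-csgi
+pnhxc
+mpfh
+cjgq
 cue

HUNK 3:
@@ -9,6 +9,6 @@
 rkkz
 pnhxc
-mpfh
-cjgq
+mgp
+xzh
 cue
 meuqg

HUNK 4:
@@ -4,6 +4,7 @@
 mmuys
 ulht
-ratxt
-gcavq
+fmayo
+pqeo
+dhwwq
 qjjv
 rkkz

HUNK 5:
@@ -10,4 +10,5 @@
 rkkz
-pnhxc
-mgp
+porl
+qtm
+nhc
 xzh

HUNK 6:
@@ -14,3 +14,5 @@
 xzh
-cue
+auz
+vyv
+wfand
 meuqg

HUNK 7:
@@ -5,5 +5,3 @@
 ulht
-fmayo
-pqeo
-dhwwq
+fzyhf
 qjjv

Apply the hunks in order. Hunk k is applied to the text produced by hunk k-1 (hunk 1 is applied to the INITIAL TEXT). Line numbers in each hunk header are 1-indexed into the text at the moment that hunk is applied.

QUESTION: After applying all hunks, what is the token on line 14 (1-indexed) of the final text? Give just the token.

Answer: vyv

Derivation:
Hunk 1: at line 1 remove [aln,bboyb] add [jhdw,mmuys,ulht] -> 14 lines: rxp emf jhdw mmuys ulht ratxt gcavq qjjv rkkz sfys ycwhk csgi cue meuqg
Hunk 2: at line 9 remove [sfys,ycwhk,csgi] add [pnhxc,mpfh,cjgq] -> 14 lines: rxp emf jhdw mmuys ulht ratxt gcavq qjjv rkkz pnhxc mpfh cjgq cue meuqg
Hunk 3: at line 9 remove [mpfh,cjgq] add [mgp,xzh] -> 14 lines: rxp emf jhdw mmuys ulht ratxt gcavq qjjv rkkz pnhxc mgp xzh cue meuqg
Hunk 4: at line 4 remove [ratxt,gcavq] add [fmayo,pqeo,dhwwq] -> 15 lines: rxp emf jhdw mmuys ulht fmayo pqeo dhwwq qjjv rkkz pnhxc mgp xzh cue meuqg
Hunk 5: at line 10 remove [pnhxc,mgp] add [porl,qtm,nhc] -> 16 lines: rxp emf jhdw mmuys ulht fmayo pqeo dhwwq qjjv rkkz porl qtm nhc xzh cue meuqg
Hunk 6: at line 14 remove [cue] add [auz,vyv,wfand] -> 18 lines: rxp emf jhdw mmuys ulht fmayo pqeo dhwwq qjjv rkkz porl qtm nhc xzh auz vyv wfand meuqg
Hunk 7: at line 5 remove [fmayo,pqeo,dhwwq] add [fzyhf] -> 16 lines: rxp emf jhdw mmuys ulht fzyhf qjjv rkkz porl qtm nhc xzh auz vyv wfand meuqg
Final line 14: vyv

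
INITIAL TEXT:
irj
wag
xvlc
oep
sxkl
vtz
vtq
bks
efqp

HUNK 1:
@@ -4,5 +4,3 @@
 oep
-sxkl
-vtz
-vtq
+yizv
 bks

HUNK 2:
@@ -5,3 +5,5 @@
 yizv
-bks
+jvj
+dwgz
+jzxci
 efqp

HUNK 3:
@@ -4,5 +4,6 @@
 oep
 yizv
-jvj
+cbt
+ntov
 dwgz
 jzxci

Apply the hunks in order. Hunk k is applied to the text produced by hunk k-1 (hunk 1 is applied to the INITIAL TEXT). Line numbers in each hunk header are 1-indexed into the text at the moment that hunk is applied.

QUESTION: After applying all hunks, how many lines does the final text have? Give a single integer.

Answer: 10

Derivation:
Hunk 1: at line 4 remove [sxkl,vtz,vtq] add [yizv] -> 7 lines: irj wag xvlc oep yizv bks efqp
Hunk 2: at line 5 remove [bks] add [jvj,dwgz,jzxci] -> 9 lines: irj wag xvlc oep yizv jvj dwgz jzxci efqp
Hunk 3: at line 4 remove [jvj] add [cbt,ntov] -> 10 lines: irj wag xvlc oep yizv cbt ntov dwgz jzxci efqp
Final line count: 10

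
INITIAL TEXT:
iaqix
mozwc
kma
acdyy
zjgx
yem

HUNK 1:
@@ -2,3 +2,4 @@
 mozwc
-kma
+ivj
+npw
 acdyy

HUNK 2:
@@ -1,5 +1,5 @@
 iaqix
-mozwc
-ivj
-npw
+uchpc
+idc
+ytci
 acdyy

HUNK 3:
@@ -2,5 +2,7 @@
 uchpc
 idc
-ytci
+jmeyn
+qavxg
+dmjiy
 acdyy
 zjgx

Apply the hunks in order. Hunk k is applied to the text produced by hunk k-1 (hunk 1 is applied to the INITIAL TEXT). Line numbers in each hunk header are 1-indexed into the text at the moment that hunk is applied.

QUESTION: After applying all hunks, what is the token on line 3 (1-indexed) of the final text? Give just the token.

Answer: idc

Derivation:
Hunk 1: at line 2 remove [kma] add [ivj,npw] -> 7 lines: iaqix mozwc ivj npw acdyy zjgx yem
Hunk 2: at line 1 remove [mozwc,ivj,npw] add [uchpc,idc,ytci] -> 7 lines: iaqix uchpc idc ytci acdyy zjgx yem
Hunk 3: at line 2 remove [ytci] add [jmeyn,qavxg,dmjiy] -> 9 lines: iaqix uchpc idc jmeyn qavxg dmjiy acdyy zjgx yem
Final line 3: idc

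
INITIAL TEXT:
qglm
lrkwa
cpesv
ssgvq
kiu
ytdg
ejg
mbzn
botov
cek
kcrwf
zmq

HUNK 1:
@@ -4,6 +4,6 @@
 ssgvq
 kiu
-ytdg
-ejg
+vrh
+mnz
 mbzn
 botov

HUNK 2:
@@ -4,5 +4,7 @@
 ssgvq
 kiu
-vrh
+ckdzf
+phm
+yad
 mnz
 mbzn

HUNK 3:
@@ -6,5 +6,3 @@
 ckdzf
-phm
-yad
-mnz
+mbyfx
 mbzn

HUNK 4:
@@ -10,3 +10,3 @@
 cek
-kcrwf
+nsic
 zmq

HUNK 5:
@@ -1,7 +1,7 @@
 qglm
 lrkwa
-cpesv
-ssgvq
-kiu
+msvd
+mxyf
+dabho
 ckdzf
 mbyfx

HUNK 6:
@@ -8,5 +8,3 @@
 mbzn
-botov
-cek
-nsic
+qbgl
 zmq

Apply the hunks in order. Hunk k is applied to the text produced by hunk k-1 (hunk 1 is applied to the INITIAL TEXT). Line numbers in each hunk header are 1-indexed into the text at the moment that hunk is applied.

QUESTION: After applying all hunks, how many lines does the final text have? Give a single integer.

Hunk 1: at line 4 remove [ytdg,ejg] add [vrh,mnz] -> 12 lines: qglm lrkwa cpesv ssgvq kiu vrh mnz mbzn botov cek kcrwf zmq
Hunk 2: at line 4 remove [vrh] add [ckdzf,phm,yad] -> 14 lines: qglm lrkwa cpesv ssgvq kiu ckdzf phm yad mnz mbzn botov cek kcrwf zmq
Hunk 3: at line 6 remove [phm,yad,mnz] add [mbyfx] -> 12 lines: qglm lrkwa cpesv ssgvq kiu ckdzf mbyfx mbzn botov cek kcrwf zmq
Hunk 4: at line 10 remove [kcrwf] add [nsic] -> 12 lines: qglm lrkwa cpesv ssgvq kiu ckdzf mbyfx mbzn botov cek nsic zmq
Hunk 5: at line 1 remove [cpesv,ssgvq,kiu] add [msvd,mxyf,dabho] -> 12 lines: qglm lrkwa msvd mxyf dabho ckdzf mbyfx mbzn botov cek nsic zmq
Hunk 6: at line 8 remove [botov,cek,nsic] add [qbgl] -> 10 lines: qglm lrkwa msvd mxyf dabho ckdzf mbyfx mbzn qbgl zmq
Final line count: 10

Answer: 10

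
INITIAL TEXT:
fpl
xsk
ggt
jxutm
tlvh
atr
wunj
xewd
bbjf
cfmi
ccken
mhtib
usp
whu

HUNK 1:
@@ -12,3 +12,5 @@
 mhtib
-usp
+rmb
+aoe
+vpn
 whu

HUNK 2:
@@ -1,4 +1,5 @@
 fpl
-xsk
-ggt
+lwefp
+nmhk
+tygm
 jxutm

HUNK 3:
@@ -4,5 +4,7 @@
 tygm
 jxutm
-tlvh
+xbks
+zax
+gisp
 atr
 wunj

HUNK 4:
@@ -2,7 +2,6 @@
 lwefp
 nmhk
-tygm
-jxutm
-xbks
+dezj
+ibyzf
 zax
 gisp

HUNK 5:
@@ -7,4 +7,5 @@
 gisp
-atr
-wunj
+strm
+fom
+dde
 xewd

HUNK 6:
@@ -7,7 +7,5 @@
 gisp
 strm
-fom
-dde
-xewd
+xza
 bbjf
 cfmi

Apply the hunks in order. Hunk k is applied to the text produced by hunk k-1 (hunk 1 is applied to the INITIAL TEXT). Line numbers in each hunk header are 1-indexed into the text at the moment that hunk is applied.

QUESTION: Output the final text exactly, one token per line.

Answer: fpl
lwefp
nmhk
dezj
ibyzf
zax
gisp
strm
xza
bbjf
cfmi
ccken
mhtib
rmb
aoe
vpn
whu

Derivation:
Hunk 1: at line 12 remove [usp] add [rmb,aoe,vpn] -> 16 lines: fpl xsk ggt jxutm tlvh atr wunj xewd bbjf cfmi ccken mhtib rmb aoe vpn whu
Hunk 2: at line 1 remove [xsk,ggt] add [lwefp,nmhk,tygm] -> 17 lines: fpl lwefp nmhk tygm jxutm tlvh atr wunj xewd bbjf cfmi ccken mhtib rmb aoe vpn whu
Hunk 3: at line 4 remove [tlvh] add [xbks,zax,gisp] -> 19 lines: fpl lwefp nmhk tygm jxutm xbks zax gisp atr wunj xewd bbjf cfmi ccken mhtib rmb aoe vpn whu
Hunk 4: at line 2 remove [tygm,jxutm,xbks] add [dezj,ibyzf] -> 18 lines: fpl lwefp nmhk dezj ibyzf zax gisp atr wunj xewd bbjf cfmi ccken mhtib rmb aoe vpn whu
Hunk 5: at line 7 remove [atr,wunj] add [strm,fom,dde] -> 19 lines: fpl lwefp nmhk dezj ibyzf zax gisp strm fom dde xewd bbjf cfmi ccken mhtib rmb aoe vpn whu
Hunk 6: at line 7 remove [fom,dde,xewd] add [xza] -> 17 lines: fpl lwefp nmhk dezj ibyzf zax gisp strm xza bbjf cfmi ccken mhtib rmb aoe vpn whu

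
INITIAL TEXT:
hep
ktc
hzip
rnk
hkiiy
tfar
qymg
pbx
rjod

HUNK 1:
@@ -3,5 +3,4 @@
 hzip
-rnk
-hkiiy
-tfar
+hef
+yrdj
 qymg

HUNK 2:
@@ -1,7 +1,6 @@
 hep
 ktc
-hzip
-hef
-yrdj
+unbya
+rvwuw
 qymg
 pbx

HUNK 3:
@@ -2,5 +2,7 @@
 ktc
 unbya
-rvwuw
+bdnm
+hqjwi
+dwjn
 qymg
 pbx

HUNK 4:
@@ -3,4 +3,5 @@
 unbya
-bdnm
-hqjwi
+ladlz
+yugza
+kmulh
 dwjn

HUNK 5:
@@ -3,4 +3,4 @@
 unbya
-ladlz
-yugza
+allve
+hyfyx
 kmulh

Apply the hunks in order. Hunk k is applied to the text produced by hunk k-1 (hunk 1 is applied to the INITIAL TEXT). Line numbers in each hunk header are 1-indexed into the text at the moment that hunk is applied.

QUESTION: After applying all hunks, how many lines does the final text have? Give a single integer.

Hunk 1: at line 3 remove [rnk,hkiiy,tfar] add [hef,yrdj] -> 8 lines: hep ktc hzip hef yrdj qymg pbx rjod
Hunk 2: at line 1 remove [hzip,hef,yrdj] add [unbya,rvwuw] -> 7 lines: hep ktc unbya rvwuw qymg pbx rjod
Hunk 3: at line 2 remove [rvwuw] add [bdnm,hqjwi,dwjn] -> 9 lines: hep ktc unbya bdnm hqjwi dwjn qymg pbx rjod
Hunk 4: at line 3 remove [bdnm,hqjwi] add [ladlz,yugza,kmulh] -> 10 lines: hep ktc unbya ladlz yugza kmulh dwjn qymg pbx rjod
Hunk 5: at line 3 remove [ladlz,yugza] add [allve,hyfyx] -> 10 lines: hep ktc unbya allve hyfyx kmulh dwjn qymg pbx rjod
Final line count: 10

Answer: 10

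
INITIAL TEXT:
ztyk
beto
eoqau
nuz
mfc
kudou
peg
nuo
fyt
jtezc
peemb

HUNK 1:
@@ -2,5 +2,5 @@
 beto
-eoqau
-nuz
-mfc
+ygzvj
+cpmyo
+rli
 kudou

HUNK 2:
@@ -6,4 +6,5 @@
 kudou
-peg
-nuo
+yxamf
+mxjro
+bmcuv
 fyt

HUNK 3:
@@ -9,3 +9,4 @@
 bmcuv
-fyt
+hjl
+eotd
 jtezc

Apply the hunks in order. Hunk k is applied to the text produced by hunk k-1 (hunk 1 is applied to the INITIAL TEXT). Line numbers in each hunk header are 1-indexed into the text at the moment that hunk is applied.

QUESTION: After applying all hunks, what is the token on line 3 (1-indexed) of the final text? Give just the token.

Answer: ygzvj

Derivation:
Hunk 1: at line 2 remove [eoqau,nuz,mfc] add [ygzvj,cpmyo,rli] -> 11 lines: ztyk beto ygzvj cpmyo rli kudou peg nuo fyt jtezc peemb
Hunk 2: at line 6 remove [peg,nuo] add [yxamf,mxjro,bmcuv] -> 12 lines: ztyk beto ygzvj cpmyo rli kudou yxamf mxjro bmcuv fyt jtezc peemb
Hunk 3: at line 9 remove [fyt] add [hjl,eotd] -> 13 lines: ztyk beto ygzvj cpmyo rli kudou yxamf mxjro bmcuv hjl eotd jtezc peemb
Final line 3: ygzvj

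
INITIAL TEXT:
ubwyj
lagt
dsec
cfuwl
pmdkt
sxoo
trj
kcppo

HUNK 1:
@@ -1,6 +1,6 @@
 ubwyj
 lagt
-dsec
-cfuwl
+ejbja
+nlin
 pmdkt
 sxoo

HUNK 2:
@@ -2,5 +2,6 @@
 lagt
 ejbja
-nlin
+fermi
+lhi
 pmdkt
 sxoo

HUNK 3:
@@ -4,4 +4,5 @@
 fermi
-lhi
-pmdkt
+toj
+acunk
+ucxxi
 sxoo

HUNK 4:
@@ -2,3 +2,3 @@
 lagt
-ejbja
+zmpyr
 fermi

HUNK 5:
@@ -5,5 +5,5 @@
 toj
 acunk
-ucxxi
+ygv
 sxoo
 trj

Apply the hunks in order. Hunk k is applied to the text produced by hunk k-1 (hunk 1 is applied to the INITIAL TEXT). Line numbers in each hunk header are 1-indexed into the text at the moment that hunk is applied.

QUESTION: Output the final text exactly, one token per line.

Hunk 1: at line 1 remove [dsec,cfuwl] add [ejbja,nlin] -> 8 lines: ubwyj lagt ejbja nlin pmdkt sxoo trj kcppo
Hunk 2: at line 2 remove [nlin] add [fermi,lhi] -> 9 lines: ubwyj lagt ejbja fermi lhi pmdkt sxoo trj kcppo
Hunk 3: at line 4 remove [lhi,pmdkt] add [toj,acunk,ucxxi] -> 10 lines: ubwyj lagt ejbja fermi toj acunk ucxxi sxoo trj kcppo
Hunk 4: at line 2 remove [ejbja] add [zmpyr] -> 10 lines: ubwyj lagt zmpyr fermi toj acunk ucxxi sxoo trj kcppo
Hunk 5: at line 5 remove [ucxxi] add [ygv] -> 10 lines: ubwyj lagt zmpyr fermi toj acunk ygv sxoo trj kcppo

Answer: ubwyj
lagt
zmpyr
fermi
toj
acunk
ygv
sxoo
trj
kcppo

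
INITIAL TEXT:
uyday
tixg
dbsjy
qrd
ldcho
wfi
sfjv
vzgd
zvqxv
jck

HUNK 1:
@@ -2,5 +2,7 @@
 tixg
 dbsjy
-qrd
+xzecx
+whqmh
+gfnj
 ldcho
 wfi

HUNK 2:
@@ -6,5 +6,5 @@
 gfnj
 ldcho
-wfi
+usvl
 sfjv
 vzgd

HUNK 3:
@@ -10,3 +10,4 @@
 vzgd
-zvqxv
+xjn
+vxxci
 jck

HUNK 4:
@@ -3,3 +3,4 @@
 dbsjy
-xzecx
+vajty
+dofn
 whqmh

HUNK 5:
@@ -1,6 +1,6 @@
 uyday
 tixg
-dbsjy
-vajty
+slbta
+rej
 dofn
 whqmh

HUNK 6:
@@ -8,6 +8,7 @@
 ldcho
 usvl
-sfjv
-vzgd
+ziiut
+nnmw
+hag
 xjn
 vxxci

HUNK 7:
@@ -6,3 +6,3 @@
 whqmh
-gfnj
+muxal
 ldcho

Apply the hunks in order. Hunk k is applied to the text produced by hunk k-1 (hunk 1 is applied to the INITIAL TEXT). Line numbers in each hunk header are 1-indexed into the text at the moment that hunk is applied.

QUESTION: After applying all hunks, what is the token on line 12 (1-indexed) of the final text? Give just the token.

Answer: hag

Derivation:
Hunk 1: at line 2 remove [qrd] add [xzecx,whqmh,gfnj] -> 12 lines: uyday tixg dbsjy xzecx whqmh gfnj ldcho wfi sfjv vzgd zvqxv jck
Hunk 2: at line 6 remove [wfi] add [usvl] -> 12 lines: uyday tixg dbsjy xzecx whqmh gfnj ldcho usvl sfjv vzgd zvqxv jck
Hunk 3: at line 10 remove [zvqxv] add [xjn,vxxci] -> 13 lines: uyday tixg dbsjy xzecx whqmh gfnj ldcho usvl sfjv vzgd xjn vxxci jck
Hunk 4: at line 3 remove [xzecx] add [vajty,dofn] -> 14 lines: uyday tixg dbsjy vajty dofn whqmh gfnj ldcho usvl sfjv vzgd xjn vxxci jck
Hunk 5: at line 1 remove [dbsjy,vajty] add [slbta,rej] -> 14 lines: uyday tixg slbta rej dofn whqmh gfnj ldcho usvl sfjv vzgd xjn vxxci jck
Hunk 6: at line 8 remove [sfjv,vzgd] add [ziiut,nnmw,hag] -> 15 lines: uyday tixg slbta rej dofn whqmh gfnj ldcho usvl ziiut nnmw hag xjn vxxci jck
Hunk 7: at line 6 remove [gfnj] add [muxal] -> 15 lines: uyday tixg slbta rej dofn whqmh muxal ldcho usvl ziiut nnmw hag xjn vxxci jck
Final line 12: hag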